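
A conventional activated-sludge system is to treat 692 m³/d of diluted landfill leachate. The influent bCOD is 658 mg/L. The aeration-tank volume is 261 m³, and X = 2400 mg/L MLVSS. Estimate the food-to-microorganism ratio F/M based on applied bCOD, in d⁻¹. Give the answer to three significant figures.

F/M = Q·S₀ / (V·X) = 692 × 658 / (261.0 × 2400) = 0.7269 g bCOD·(g VSS·d)⁻¹.

F/M ≈ 0.727 d⁻¹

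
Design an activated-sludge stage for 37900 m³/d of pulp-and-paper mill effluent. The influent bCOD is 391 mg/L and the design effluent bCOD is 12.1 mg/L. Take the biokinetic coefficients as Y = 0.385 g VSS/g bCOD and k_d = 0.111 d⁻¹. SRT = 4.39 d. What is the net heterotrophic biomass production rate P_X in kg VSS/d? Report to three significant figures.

Correct the yield for decay: Y_obs = Y/(1 + k_d θ_c) = 0.385 / (1 + 0.111 × 4.39) = 0.385 / 1.487 = 0.2589.
Q·(S₀ − S) = 37900 × (391 − 12.1) × 10⁻³ = 14360 kg/d removed.
P_X = Y_obs · Q(S₀ − S) = 0.2589 × 14360 = 3717 kg VSS/d.

P_X ≈ 3720 kg VSS/d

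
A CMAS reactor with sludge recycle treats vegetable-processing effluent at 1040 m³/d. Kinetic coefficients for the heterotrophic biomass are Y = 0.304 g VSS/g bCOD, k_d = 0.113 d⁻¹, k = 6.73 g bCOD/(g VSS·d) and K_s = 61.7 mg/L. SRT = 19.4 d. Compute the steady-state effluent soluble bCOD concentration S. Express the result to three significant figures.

S ≈ 5.40 mg/L

For a completely mixed reactor with recycle the Lawrence–McCarty relation gives S = K_s·(1 + k_d·θ_c) / [θ_c·(Y·k − k_d) − 1] = 61.7 × (1 + 0.113 × 19.4) / [19.4 × (0.304 × 6.73 − 0.113) − 1] = 197.0 / 36.50 = 5.396 mg/L.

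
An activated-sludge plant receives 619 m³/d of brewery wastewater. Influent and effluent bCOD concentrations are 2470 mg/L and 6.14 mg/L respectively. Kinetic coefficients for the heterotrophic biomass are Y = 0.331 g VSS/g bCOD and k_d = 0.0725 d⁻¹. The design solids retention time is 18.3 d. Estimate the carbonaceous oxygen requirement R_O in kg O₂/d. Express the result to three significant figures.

R_O ≈ 1220 kg O₂/d

Correct the yield for decay: Y_obs = Y/(1 + k_d θ_c) = 0.331 / (1 + 0.0725 × 18.3) = 0.331 / 2.327 = 0.1423.
Mass of bCOD removed per day: Q(S₀ − S) = 619 × 2464 g/m³ = 1525 kg/d.
Net sludge production P_X = 0.1423 × 1525 = 217.0 kg VSS/d.
R_O = Q·(S₀ − S) − 1.42·P_X = 1525 − 1.42 × 217.0 = 1217 kg O₂/d.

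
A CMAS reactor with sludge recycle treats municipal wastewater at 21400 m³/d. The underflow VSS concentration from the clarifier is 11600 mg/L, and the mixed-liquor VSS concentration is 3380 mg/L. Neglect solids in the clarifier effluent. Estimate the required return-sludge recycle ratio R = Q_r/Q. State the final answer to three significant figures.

R = Q_r/Q = X/(X_r − X) = 3380 / (11600 − 3380) = 0.4112.

R ≈ 0.411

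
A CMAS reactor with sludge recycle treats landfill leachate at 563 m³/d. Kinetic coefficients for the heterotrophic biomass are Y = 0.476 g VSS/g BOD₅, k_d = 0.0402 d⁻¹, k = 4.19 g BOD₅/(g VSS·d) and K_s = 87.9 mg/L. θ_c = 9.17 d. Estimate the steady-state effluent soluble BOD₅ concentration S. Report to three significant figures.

S ≈ 7.11 mg/L

From the Monod/SRT balance for a CMAS, S = K_s·(1+k_d θ_c)/[θ_c·(Y k − k_d) − 1] = 87.9 × (1 + 0.0402 × 9.17) / [9.17 × (0.476 × 4.19 − 0.0402) − 1] = 120.3 / 16.92 = 7.110 mg/L.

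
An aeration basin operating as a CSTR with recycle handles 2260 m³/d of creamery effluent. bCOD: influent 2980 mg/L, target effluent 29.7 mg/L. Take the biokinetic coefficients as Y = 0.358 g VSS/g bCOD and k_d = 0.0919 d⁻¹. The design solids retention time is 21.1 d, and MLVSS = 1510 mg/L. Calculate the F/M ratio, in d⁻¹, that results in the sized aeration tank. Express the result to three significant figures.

Steady-state biomass mass balance: V·X·(1 + k_d·θ_c) = Y·Q·(S₀ − S)·θ_c, so V = 0.358 × 2260 × (2980 − 29.7) × 21.1 / [1510 × (1 + 0.0919 × 21.1)] = 5.04×10^7 / 4438 = 11349 m³.
Food-to-microorganism ratio F/M = Q S₀ / (V X) = 2260 × 2980 / (11349 × 1510) = 0.3930 d⁻¹.

F/M ≈ 0.393 d⁻¹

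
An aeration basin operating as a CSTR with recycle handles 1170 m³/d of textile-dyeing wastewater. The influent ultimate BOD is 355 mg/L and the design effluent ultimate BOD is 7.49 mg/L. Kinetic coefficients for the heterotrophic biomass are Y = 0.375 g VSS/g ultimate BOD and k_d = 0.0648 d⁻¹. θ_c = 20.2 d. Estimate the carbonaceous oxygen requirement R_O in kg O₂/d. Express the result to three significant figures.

Y_obs = Y / (1 + k_d θ_c) = 0.375 / (1 + 0.0648 × 20.2) = 0.375 / 2.309 = 0.1624.
Mass of ultimate BOD removed per day: Q(S₀ − S) = 1170 × 347.5 g/m³ = 406.6 kg/d.
P_X = Y_obs·Q·(S₀ − S) = 0.1624 × 406.6 = 66.03 kg VSS/d.
R_O = Q·ΔS − 1.42 P_X = 406.6 − 93.77 = 312.8 kg O₂/d.

R_O ≈ 313 kg O₂/d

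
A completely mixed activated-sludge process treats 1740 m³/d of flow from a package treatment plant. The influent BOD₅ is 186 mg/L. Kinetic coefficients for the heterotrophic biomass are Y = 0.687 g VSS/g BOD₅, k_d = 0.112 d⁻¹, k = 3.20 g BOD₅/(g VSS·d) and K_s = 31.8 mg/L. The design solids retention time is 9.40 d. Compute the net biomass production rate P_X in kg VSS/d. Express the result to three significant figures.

P_X ≈ 106 kg VSS/d

From the Monod/SRT balance for a CMAS, S = K_s·(1+k_d θ_c)/[θ_c·(Y k − k_d) − 1] = 31.8 × (1 + 0.112 × 9.40) / [9.40 × (0.687 × 3.20 − 0.112) − 1] = 65.28 / 18.61 = 3.507 mg/L.
The observed yield is Y_obs = Y/(1 + k_d·θ_c) = 0.687 / (1 + 0.112 × 9.40) = 0.687 / 2.053 = 0.3347 g VSS per g BOD₅ removed.
Substrate removed = Q·(S₀ − S) = 1740 m³/d × (186 − 3.51) g/m³ = 3.18×10^5 g/d = 317.5 kg/d.
Net biomass production P_X = Y_obs × Q·(S₀ − S) = 0.3347 × 317.5 = 106.3 kg VSS/d.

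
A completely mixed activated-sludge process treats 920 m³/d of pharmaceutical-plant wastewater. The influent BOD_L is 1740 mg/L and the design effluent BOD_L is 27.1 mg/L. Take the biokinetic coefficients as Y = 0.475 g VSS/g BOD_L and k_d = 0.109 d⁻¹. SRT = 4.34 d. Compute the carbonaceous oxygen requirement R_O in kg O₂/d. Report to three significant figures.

Y_obs = Y / (1 + k_d θ_c) = 0.475 / (1 + 0.109 × 4.34) = 0.475 / 1.473 = 0.3225.
Q·(S₀ − S) = 920 × (1740 − 27.1) × 10⁻³ = 1576 kg/d removed.
Biomass synthesised: P_X = Y_obs × 1576 = 508.2 kg VSS/d.
R_O = Q·(S₀ − S) − 1.42·P_X = 1576 − 1.42 × 508.2 = 854.3 kg O₂/d.

R_O ≈ 854 kg O₂/d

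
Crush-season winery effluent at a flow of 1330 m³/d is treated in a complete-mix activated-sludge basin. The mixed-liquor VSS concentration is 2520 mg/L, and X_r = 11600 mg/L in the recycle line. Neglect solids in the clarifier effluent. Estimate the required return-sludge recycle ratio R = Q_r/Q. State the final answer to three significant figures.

Solids balance on the clarifier gives (1+R)X = R·X_r, so R = X/(X_r − X) = 2520 / (11600 − 2520) = 0.2775.

R ≈ 0.278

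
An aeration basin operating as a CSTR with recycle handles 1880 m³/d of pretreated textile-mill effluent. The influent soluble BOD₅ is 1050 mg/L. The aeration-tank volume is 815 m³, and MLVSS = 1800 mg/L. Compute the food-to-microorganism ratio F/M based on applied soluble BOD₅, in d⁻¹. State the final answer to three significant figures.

F/M = applied load / biomass = Q·S₀/(V·X) = 1880 × 1050 / (815.0 × 1800) = 1.346 d⁻¹.

F/M ≈ 1.35 d⁻¹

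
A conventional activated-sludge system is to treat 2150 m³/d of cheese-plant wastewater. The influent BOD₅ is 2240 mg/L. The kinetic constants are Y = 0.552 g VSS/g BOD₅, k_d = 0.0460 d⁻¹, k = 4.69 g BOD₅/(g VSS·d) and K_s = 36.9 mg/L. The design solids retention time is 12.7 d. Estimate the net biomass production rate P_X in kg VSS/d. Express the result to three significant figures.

For a completely mixed reactor with recycle the Lawrence–McCarty relation gives S = K_s·(1 + k_d·θ_c) / [θ_c·(Y·k − k_d) − 1] = 36.9 × (1 + 0.0460 × 12.7) / [12.7 × (0.552 × 4.69 − 0.0460) − 1] = 58.46 / 31.29 = 1.868 mg/L.
The observed yield is Y_obs = Y/(1 + k_d·θ_c) = 0.552 / (1 + 0.0460 × 12.7) = 0.552 / 1.584 = 0.3484 g VSS per g BOD₅ removed.
Q·(S₀ − S) = 2150 × (2240 − 1.87) × 10⁻³ = 4812 kg/d removed.
Biomass produced: P_X = Y_obs·Q·ΔS = 0.3484 × 4812 ≈ 1677 kg VSS/d.

P_X ≈ 1680 kg VSS/d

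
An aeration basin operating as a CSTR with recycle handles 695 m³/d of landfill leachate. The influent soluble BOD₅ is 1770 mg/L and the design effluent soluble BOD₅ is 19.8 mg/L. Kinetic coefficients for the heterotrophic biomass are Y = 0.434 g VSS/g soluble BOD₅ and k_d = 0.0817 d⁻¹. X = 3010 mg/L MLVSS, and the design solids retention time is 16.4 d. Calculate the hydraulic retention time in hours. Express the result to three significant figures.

Steady-state biomass mass balance: V·X·(1 + k_d·θ_c) = Y·Q·(S₀ − S)·θ_c, so V = 0.434 × 695 × (1770 − 19.8) × 16.4 / [3010 × (1 + 0.0817 × 16.4)] = 8.66×10^6 / 7043 = 1229 m³.
HRT = V/Q = 1229 m³ / 695 m³·d⁻¹ = 1.769 d × 24 = 42.45 h.

τ ≈ 42.4 h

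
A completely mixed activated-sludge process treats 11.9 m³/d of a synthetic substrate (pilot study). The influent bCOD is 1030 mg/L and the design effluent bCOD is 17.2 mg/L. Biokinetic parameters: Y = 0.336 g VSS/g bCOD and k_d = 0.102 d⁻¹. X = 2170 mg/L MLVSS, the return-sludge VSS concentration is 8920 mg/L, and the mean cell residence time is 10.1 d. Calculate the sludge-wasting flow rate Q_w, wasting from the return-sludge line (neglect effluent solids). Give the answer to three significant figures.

Steady-state biomass mass balance: V·X·(1 + k_d·θ_c) = Y·Q·(S₀ − S)·θ_c, so V = 0.336 × 11.9 × (1030 − 17.2) × 10.1 / [2170 × (1 + 0.102 × 10.1)] = 4.09×10^4 / 4406 = 9.284 m³.
θ_c = V·X/(Q_w·X_r) when wasting from the recycle, so Q_w = V·X/(θ_c·X_r) = 9.284 × 2170 / (10.1 × 8920) = 0.2236 m³/d.

Q_w ≈ 0.224 m³/d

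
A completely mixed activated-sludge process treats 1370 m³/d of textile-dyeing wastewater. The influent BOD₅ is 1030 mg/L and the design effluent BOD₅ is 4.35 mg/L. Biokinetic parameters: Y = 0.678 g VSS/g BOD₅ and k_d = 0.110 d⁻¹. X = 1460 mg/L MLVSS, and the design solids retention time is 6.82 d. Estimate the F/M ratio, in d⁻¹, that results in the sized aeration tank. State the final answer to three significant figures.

F/M ≈ 0.380 d⁻¹

From the SRT design equation V = Y Q (S₀−S) θ_c / [X (1 + k_d θ_c)] = 0.678 × 1370 × (1030 − 4.35) × 6.82 / [1460 × (1 + 0.110 × 6.82)] = 6.5×10^6 / 2555 = 2543 m³.
Food-to-microorganism ratio F/M = Q S₀ / (V X) = 1370 × 1030 / (2543 × 1460) = 0.3801 d⁻¹.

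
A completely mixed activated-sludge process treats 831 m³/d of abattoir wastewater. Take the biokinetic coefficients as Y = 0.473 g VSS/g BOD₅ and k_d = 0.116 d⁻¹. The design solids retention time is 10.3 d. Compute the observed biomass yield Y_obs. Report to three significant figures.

Observed yield with endogenous decay: Y_obs = Y / (1 + k_d·θ_c) = 0.473 / (1 + 0.116 × 10.3) = 0.473 / 2.195 = 0.2155 g VSS/g BOD₅.

Y_obs ≈ 0.216 g VSS/g BOD₅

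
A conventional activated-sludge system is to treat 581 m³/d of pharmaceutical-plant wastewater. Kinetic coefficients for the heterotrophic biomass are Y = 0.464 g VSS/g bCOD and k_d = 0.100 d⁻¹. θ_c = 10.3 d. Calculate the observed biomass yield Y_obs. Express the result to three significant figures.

Correct the yield for decay: Y_obs = Y/(1 + k_d θ_c) = 0.464 / (1 + 0.100 × 10.3) = 0.464 / 2.030 = 0.2286.

Y_obs ≈ 0.229 g VSS/g bCOD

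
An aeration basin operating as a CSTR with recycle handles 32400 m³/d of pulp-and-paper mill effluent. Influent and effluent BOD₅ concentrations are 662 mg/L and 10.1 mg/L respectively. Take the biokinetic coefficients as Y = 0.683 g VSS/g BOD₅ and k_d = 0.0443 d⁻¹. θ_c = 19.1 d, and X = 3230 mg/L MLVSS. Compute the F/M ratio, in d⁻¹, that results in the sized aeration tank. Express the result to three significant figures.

F/M ≈ 0.144 d⁻¹

Rearranging the biomass balance for a CMAS with decay, V = Y·Q·ΔS·θ_c / [X·(1+k_d θ_c)] = 0.683 × 32400 × (662 − 10.1) × 19.1 / [3230 × (1 + 0.0443 × 19.1)] = 2.76×10^8 / 5963 = 46208 m³.
Food-to-microorganism ratio F/M = Q S₀ / (V X) = 32400 × 662 / (46208 × 3230) = 0.1437 d⁻¹.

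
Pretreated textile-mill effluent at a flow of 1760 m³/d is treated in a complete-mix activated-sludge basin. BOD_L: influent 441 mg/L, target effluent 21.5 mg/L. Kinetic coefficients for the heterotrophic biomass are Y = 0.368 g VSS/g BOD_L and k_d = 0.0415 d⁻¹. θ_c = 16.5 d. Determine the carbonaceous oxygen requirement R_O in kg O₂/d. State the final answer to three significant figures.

R_O ≈ 509 kg O₂/d

Correct the yield for decay: Y_obs = Y/(1 + k_d θ_c) = 0.368 / (1 + 0.0415 × 16.5) = 0.368 / 1.685 = 0.2184.
Substrate removed = Q·(S₀ − S) = 1760 m³/d × (441 − 21.5) g/m³ = 7.38×10^5 g/d = 738.3 kg/d.
Biomass synthesised: P_X = Y_obs × 738.3 = 161.3 kg VSS/d.
Carbonaceous O₂ demand = substrate oxidised − cell-mass equivalent = 738.3 − 1.42 × 161.3 = 509.3 kg O₂/d.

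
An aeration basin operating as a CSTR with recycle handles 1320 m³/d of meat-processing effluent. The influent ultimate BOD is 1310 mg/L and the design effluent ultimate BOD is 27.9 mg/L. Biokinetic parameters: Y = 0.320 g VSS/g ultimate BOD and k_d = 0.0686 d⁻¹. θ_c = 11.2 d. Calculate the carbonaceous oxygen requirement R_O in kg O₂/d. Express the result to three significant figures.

R_O ≈ 1260 kg O₂/d

Observed yield with endogenous decay: Y_obs = Y / (1 + k_d·θ_c) = 0.320 / (1 + 0.0686 × 11.2) = 0.320 / 1.768 = 0.1810 g VSS/g ultimate BOD.
Substrate removed = Q·(S₀ − S) = 1320 m³/d × (1310 − 27.9) g/m³ = 1.69×10^6 g/d = 1692 kg/d.
Biomass synthesised: P_X = Y_obs × 1692 = 306.3 kg VSS/d.
Carbonaceous O₂ demand = substrate oxidised − cell-mass equivalent = 1692 − 1.42 × 306.3 = 1257 kg O₂/d.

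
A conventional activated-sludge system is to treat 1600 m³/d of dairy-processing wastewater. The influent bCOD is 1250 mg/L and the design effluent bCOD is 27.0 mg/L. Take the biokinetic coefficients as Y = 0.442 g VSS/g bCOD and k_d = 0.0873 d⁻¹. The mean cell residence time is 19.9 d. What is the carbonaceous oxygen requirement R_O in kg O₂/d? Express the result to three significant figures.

Y_obs = Y / (1 + k_d θ_c) = 0.442 / (1 + 0.0873 × 19.9) = 0.442 / 2.737 = 0.1615.
Mass of bCOD removed per day: Q(S₀ − S) = 1600 × 1223 g/m³ = 1957 kg/d.
P_X = Y_obs·Q·(S₀ − S) = 0.1615 × 1957 = 316.0 kg VSS/d.
R_O = Q·(S₀ − S) − 1.42·P_X = 1957 − 1.42 × 316.0 = 1508 kg O₂/d.

R_O ≈ 1510 kg O₂/d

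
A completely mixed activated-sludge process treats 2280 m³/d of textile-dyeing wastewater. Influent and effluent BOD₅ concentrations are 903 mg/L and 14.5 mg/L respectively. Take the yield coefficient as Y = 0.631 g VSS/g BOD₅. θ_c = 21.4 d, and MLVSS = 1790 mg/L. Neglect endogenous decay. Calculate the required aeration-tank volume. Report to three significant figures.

V ≈ 15300 m³

With k_d = 0 the design equation reduces to V = Y Q (S₀−S) θ_c / X = 0.631 × 2280 × (903 − 14.5) × 21.4 / 1790 = 15282 m³.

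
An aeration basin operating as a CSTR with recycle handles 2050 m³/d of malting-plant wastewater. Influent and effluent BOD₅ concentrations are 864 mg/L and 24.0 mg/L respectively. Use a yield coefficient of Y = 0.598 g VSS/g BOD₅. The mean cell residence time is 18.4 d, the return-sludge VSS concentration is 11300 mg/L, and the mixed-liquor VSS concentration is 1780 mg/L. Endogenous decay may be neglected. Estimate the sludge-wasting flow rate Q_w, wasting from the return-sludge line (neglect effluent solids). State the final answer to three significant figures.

Q_w ≈ 91.1 m³/d

Biomass mass balance (decay neglected): V·X = Y·Q·(S₀ − S)·θ_c, so V = 0.598 × 2050 × (864 − 24.0) × 18.4 / 1780 = 10645 m³.
Q_w = (V·X)/(θ_c X_r) = 10645 × 1780 / (18.4 × 11300) = 91.13 m³/d.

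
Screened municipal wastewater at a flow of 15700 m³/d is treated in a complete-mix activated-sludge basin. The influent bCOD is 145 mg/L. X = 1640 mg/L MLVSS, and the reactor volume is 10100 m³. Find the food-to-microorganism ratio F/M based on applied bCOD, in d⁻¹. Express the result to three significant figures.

F/M = Q·S₀ / (V·X) = 15700 × 145 / (10100 × 1640) = 0.1374 g bCOD·(g VSS·d)⁻¹.

F/M ≈ 0.137 d⁻¹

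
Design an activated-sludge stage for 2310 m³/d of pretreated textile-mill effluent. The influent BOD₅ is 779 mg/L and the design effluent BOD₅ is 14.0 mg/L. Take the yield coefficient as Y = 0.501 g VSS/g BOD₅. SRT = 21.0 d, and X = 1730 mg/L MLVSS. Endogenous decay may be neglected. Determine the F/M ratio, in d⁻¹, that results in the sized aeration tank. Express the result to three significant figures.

Biomass mass balance (decay neglected): V·X = Y·Q·(S₀ − S)·θ_c, so V = 0.501 × 2310 × (779 − 14.0) × 21.0 / 1730 = 10747 m³.
Food-to-microorganism ratio F/M = Q S₀ / (V X) = 2310 × 779 / (10747 × 1730) = 0.09679 d⁻¹.

F/M ≈ 0.0968 d⁻¹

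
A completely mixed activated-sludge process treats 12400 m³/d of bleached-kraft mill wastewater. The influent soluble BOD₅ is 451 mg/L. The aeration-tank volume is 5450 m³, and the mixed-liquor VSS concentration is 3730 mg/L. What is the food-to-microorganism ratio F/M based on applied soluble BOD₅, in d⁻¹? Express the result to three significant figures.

Food-to-microorganism ratio F/M = Q S₀ / (V X) = 12400 × 451 / (5450 × 3730) = 0.2751 d⁻¹.

F/M ≈ 0.275 d⁻¹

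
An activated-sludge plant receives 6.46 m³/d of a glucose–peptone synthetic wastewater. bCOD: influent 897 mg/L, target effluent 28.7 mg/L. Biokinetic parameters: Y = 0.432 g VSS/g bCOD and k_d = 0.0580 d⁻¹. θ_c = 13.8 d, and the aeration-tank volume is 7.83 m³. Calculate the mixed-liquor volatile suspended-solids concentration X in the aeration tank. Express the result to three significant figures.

From V·X·(1 + k_d·θ_c) = Y·Q·(S₀ − S)·θ_c: X = 0.432 × 6.46 × (897 − 28.7) × 13.8 / [7.83 × (1 + 0.0580 × 13.8)] = 2372 mg/L.

X ≈ 2370 mg/L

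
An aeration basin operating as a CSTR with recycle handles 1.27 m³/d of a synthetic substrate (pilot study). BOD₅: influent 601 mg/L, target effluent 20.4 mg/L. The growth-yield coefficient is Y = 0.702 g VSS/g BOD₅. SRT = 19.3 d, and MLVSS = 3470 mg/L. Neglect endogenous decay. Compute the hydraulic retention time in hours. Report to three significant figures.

τ ≈ 54.4 h

V·X = Y·Q·ΔS·θ_c gives V = 0.702 × 1.27 × (601 − 20.4) × 19.3 / 3470 = 2.879 m³.
Hydraulic retention time τ = V/Q = 2.879 / 1.27 = 2.267 d = 54.41 h.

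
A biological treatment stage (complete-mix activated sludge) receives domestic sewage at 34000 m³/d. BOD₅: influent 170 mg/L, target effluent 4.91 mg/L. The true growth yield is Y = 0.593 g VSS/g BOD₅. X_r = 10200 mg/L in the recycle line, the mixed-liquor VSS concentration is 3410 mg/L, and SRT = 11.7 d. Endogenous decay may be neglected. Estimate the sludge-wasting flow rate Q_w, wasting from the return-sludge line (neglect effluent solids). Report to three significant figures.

Q_w ≈ 326 m³/d

Biomass mass balance (decay neglected): V·X = Y·Q·(S₀ − S)·θ_c, so V = 0.593 × 34000 × (170 − 4.91) × 11.7 / 3410 = 11421 m³.
θ_c = V·X/(Q_w·X_r) when wasting from the recycle, so Q_w = V·X/(θ_c·X_r) = 11421 × 3410 / (11.7 × 10200) = 326.3 m³/d.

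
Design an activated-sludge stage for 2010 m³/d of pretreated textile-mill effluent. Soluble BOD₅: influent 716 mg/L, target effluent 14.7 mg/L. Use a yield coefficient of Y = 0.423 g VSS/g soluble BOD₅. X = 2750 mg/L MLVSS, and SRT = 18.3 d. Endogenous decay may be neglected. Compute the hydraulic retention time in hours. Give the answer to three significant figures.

τ ≈ 47.4 h

V·X = Y·Q·ΔS·θ_c gives V = 0.423 × 2010 × (716 − 14.7) × 18.3 / 2750 = 3968 m³.
τ = V/Q = 3968/2010 = 1.974 d, or 47.38 h.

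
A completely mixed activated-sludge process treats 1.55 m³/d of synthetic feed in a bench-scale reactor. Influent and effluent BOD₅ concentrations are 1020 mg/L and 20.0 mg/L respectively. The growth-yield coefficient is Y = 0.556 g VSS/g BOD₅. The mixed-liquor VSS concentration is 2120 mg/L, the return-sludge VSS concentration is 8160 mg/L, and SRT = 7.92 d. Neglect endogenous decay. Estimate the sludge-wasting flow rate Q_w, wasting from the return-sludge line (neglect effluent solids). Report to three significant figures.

Q_w ≈ 0.106 m³/d

Biomass mass balance (decay neglected): V·X = Y·Q·(S₀ − S)·θ_c, so V = 0.556 × 1.55 × (1020 − 20.0) × 7.92 / 2120 = 3.220 m³.
Wasting from the return line (neglecting effluent solids): Q_w = V·X / (θ_c·X_r) = 3.220 × 2120 / (7.92 × 8160) = 0.1056 m³/d.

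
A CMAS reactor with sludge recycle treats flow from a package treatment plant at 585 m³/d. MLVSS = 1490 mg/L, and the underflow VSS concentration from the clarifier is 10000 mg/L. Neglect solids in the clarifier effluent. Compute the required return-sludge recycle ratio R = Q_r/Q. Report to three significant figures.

R = Q_r/Q = X/(X_r − X) = 1490 / (10000 − 1490) = 0.1751.

R ≈ 0.175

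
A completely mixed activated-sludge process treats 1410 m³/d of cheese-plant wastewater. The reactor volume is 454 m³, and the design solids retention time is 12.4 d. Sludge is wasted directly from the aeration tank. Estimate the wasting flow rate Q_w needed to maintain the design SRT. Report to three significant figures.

Q_w ≈ 36.6 m³/d

Wasting from the aeration tank: Q_w = V / θ_c = 454.0 / 12.4 = 36.61 m³/d.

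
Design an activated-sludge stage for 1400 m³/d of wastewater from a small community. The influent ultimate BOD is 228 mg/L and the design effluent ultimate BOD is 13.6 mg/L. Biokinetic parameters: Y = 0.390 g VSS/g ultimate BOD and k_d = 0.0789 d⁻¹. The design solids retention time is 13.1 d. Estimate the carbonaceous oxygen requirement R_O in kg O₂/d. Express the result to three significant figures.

The observed yield is Y_obs = Y/(1 + k_d·θ_c) = 0.390 / (1 + 0.0789 × 13.1) = 0.390 / 2.034 = 0.1918 g VSS per g ultimate BOD removed.
Substrate removed = Q·(S₀ − S) = 1400 m³/d × (228 − 13.6) g/m³ = 3×10^5 g/d = 300.2 kg/d.
Net sludge production P_X = 0.1918 × 300.2 = 57.56 kg VSS/d.
R_O = Q·(S₀ − S) − 1.42·P_X = 300.2 − 1.42 × 57.56 = 218.4 kg O₂/d.

R_O ≈ 218 kg O₂/d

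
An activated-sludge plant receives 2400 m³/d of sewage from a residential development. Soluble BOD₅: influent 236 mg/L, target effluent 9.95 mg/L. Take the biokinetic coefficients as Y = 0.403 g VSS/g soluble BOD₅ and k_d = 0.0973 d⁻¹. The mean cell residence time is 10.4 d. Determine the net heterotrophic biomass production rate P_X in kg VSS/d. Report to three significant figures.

P_X ≈ 109 kg VSS/d

Correct the yield for decay: Y_obs = Y/(1 + k_d θ_c) = 0.403 / (1 + 0.0973 × 10.4) = 0.403 / 2.012 = 0.2003.
Mass of soluble BOD₅ removed per day: Q(S₀ − S) = 2400 × 226.1 g/m³ = 542.5 kg/d.
So the net sludge growth is P_X = 0.2003 × 542.5 = 108.7 kg VSS/d.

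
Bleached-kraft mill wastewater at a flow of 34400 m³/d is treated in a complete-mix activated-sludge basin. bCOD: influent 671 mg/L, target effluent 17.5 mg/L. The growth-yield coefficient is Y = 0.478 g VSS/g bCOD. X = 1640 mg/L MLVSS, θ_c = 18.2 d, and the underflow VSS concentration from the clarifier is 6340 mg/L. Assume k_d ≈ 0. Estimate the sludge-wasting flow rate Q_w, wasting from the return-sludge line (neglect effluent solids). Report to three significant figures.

Q_w ≈ 1690 m³/d

Biomass mass balance (decay neglected): V·X = Y·Q·(S₀ − S)·θ_c, so V = 0.478 × 34400 × (671 − 17.5) × 18.2 / 1640 = 119250 m³.
Wasting from the return line (neglecting effluent solids): Q_w = V·X / (θ_c·X_r) = 119250 × 1640 / (18.2 × 6340) = 1695 m³/d.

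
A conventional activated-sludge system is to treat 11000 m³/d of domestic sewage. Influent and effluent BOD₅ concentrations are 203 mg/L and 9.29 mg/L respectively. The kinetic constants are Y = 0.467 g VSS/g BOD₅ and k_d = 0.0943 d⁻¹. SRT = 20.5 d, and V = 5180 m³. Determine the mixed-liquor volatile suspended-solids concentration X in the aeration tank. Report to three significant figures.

From V·X·(1 + k_d·θ_c) = Y·Q·(S₀ − S)·θ_c: X = 0.467 × 11000 × (203 − 9.29) × 20.5 / [5180 × (1 + 0.0943 × 20.5)] = 1343 mg/L.

X ≈ 1340 mg/L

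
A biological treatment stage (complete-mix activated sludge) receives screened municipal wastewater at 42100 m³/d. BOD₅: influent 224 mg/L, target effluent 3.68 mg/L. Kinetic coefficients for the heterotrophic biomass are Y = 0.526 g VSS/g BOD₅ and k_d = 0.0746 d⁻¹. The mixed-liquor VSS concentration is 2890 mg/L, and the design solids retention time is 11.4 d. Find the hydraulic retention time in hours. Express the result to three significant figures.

τ ≈ 5.93 h

From the SRT design equation V = Y Q (S₀−S) θ_c / [X (1 + k_d θ_c)] = 0.526 × 42100 × (224 − 3.68) × 11.4 / [2890 × (1 + 0.0746 × 11.4)] = 5.56×10^7 / 5348 = 10400 m³.
HRT = V/Q = 10400 m³ / 42100 m³·d⁻¹ = 0.2470 d × 24 = 5.929 h.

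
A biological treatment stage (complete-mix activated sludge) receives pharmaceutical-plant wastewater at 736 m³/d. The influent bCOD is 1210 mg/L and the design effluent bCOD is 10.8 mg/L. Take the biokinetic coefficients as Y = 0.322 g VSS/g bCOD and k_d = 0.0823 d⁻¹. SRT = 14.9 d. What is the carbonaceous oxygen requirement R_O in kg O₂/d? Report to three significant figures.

Y_obs = Y / (1 + k_d θ_c) = 0.322 / (1 + 0.0823 × 14.9) = 0.322 / 2.226 = 0.1446.
Mass of bCOD removed per day: Q(S₀ − S) = 736 × 1199 g/m³ = 882.6 kg/d.
Net sludge production P_X = 0.1446 × 882.6 = 127.7 kg VSS/d.
Carbonaceous O₂ demand = substrate oxidised − cell-mass equivalent = 882.6 − 1.42 × 127.7 = 701.3 kg O₂/d.

R_O ≈ 701 kg O₂/d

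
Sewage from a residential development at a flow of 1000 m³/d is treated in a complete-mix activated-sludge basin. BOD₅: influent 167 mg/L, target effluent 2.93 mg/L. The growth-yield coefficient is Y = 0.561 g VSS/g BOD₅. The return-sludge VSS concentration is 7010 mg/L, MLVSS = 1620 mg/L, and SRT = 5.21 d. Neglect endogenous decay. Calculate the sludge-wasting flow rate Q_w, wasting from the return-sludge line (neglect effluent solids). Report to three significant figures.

Q_w ≈ 13.1 m³/d

V·X = Y·Q·ΔS·θ_c gives V = 0.561 × 1000 × (167 − 2.93) × 5.21 / 1620 = 296.0 m³.
Wasting from the return line (neglecting effluent solids): Q_w = V·X / (θ_c·X_r) = 296.0 × 1620 / (5.21 × 7010) = 13.13 m³/d.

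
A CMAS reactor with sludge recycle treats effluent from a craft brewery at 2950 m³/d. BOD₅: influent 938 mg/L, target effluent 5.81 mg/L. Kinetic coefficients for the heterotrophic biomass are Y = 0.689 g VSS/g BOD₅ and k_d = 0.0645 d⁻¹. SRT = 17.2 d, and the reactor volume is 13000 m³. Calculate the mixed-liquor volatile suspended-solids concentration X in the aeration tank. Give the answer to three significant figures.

X = Y·Q·ΔS·θ_c / [V·(1 + k_d θ_c)] = 0.689 × 2950 × (938 − 5.81) × 17.2 / [13000 × (1 + 0.0645 × 17.2)] = 1188 mg/L.

X ≈ 1190 mg/L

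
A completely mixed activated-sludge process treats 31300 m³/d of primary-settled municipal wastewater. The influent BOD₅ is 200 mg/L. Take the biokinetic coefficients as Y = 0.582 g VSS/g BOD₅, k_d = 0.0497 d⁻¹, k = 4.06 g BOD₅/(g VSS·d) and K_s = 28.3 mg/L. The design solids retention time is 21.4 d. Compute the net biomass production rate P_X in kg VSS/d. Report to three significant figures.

From the Monod/SRT balance for a CMAS, S = K_s·(1+k_d θ_c)/[θ_c·(Y k − k_d) − 1] = 28.3 × (1 + 0.0497 × 21.4) / [21.4 × (0.582 × 4.06 − 0.0497) − 1] = 58.40 / 48.50 = 1.204 mg/L.
The observed yield is Y_obs = Y/(1 + k_d·θ_c) = 0.582 / (1 + 0.0497 × 21.4) = 0.582 / 2.064 = 0.2820 g VSS per g BOD₅ removed.
Q·(S₀ − S) = 31300 × (200 − 1.20) × 10⁻³ = 6222 kg/d removed.
So the net sludge growth is P_X = 0.2820 × 6222 = 1755 kg VSS/d.

P_X ≈ 1750 kg VSS/d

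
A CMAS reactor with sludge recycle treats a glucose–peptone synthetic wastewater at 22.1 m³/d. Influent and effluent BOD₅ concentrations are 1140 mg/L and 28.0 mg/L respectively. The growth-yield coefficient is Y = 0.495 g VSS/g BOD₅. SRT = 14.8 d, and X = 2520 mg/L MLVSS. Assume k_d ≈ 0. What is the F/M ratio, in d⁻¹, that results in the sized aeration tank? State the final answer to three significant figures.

V·X = Y·Q·ΔS·θ_c gives V = 0.495 × 22.1 × (1140 − 28.0) × 14.8 / 2520 = 71.44 m³.
F/M = applied load / biomass = Q·S₀/(V·X) = 22.1 × 1140 / (71.44 × 2520) = 0.1399 d⁻¹.

F/M ≈ 0.140 d⁻¹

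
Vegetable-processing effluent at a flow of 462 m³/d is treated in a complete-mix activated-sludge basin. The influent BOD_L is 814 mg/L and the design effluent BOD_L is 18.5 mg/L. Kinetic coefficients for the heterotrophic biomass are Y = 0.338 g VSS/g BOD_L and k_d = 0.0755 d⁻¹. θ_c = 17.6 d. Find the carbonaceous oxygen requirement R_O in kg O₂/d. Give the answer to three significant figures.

Y_obs = Y / (1 + k_d θ_c) = 0.338 / (1 + 0.0755 × 17.6) = 0.338 / 2.329 = 0.1451.
Q·(S₀ − S) = 462 × (814 − 18.5) × 10⁻³ = 367.5 kg/d removed.
Net sludge production P_X = 0.1451 × 367.5 = 53.34 kg VSS/d.
R_O = Q·(S₀ − S) − 1.42·P_X = 367.5 − 1.42 × 53.34 = 291.8 kg O₂/d.

R_O ≈ 292 kg O₂/d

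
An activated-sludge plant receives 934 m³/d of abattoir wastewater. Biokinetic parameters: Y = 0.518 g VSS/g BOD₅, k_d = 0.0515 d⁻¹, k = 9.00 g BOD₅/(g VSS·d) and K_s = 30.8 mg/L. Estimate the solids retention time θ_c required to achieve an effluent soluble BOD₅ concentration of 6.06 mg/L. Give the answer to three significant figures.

At the target effluent, Y k S/(K_s+S) = 0.518×9.00×6.06/36.86 = 0.7665 d⁻¹.
θ_c = 1/(μ − k_d) = 1/(0.7665 − 0.0515) = 1/0.7150 = 1.399 d.

θ_c ≈ 1.40 d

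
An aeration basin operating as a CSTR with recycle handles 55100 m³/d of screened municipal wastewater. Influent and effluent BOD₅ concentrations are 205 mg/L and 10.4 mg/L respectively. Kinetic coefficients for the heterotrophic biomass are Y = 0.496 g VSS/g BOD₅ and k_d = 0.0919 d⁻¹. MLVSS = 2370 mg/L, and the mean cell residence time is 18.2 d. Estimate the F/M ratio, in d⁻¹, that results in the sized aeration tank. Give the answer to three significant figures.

F/M ≈ 0.312 d⁻¹

From the SRT design equation V = Y Q (S₀−S) θ_c / [X (1 + k_d θ_c)] = 0.496 × 55100 × (205 − 10.4) × 18.2 / [2370 × (1 + 0.0919 × 18.2)] = 9.68×10^7 / 6334 = 15282 m³.
Food-to-microorganism ratio F/M = Q S₀ / (V X) = 55100 × 205 / (15282 × 2370) = 0.3119 d⁻¹.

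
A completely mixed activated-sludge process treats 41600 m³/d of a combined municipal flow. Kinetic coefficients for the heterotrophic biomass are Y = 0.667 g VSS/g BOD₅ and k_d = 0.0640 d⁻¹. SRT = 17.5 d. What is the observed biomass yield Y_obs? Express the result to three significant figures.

Correct the yield for decay: Y_obs = Y/(1 + k_d θ_c) = 0.667 / (1 + 0.0640 × 17.5) = 0.667 / 2.120 = 0.3146.

Y_obs ≈ 0.315 g VSS/g BOD₅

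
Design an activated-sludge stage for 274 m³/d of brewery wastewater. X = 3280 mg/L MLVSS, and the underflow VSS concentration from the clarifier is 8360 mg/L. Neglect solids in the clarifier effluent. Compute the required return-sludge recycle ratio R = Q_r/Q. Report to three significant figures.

R ≈ 0.646

Solids balance on the clarifier gives (1+R)X = R·X_r, so R = X/(X_r − X) = 3280 / (8360 − 3280) = 0.6457.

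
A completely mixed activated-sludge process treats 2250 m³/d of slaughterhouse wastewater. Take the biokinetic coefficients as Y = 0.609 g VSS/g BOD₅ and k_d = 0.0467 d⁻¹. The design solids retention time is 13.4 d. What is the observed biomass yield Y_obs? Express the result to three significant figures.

Y_obs ≈ 0.375 g VSS/g BOD₅

Y_obs = Y / (1 + k_d θ_c) = 0.609 / (1 + 0.0467 × 13.4) = 0.609 / 1.626 = 0.3746.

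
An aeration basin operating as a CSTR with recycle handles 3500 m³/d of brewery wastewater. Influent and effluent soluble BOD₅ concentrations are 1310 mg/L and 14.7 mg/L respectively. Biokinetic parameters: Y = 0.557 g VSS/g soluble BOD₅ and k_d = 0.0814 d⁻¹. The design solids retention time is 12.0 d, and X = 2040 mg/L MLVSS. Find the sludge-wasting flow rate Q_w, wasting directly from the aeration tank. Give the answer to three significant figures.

Steady-state biomass mass balance: V·X·(1 + k_d·θ_c) = Y·Q·(S₀ − S)·θ_c, so V = 0.557 × 3500 × (1310 − 14.7) × 12.0 / [2040 × (1 + 0.0814 × 12.0)] = 3.03×10^7 / 4033 = 7514 m³.
Wasting from the aeration tank: Q_w = V / θ_c = 7514 / 12.0 = 626.2 m³/d.

Q_w ≈ 626 m³/d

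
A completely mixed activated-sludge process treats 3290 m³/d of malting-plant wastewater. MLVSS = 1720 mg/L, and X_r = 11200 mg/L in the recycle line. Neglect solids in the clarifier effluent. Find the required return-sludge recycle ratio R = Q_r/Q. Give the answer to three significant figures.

R ≈ 0.181

Solids balance on the clarifier gives (1+R)X = R·X_r, so R = X/(X_r − X) = 1720 / (11200 − 1720) = 0.1814.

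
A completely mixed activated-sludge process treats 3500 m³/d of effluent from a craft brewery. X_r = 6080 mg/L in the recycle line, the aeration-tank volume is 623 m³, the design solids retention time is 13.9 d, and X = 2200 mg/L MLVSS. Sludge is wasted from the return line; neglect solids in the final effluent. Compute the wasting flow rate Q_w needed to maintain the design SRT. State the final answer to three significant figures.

Q_w = (V·X)/(θ_c X_r) = 623.0 × 2200 / (13.9 × 6080) = 16.22 m³/d.

Q_w ≈ 16.2 m³/d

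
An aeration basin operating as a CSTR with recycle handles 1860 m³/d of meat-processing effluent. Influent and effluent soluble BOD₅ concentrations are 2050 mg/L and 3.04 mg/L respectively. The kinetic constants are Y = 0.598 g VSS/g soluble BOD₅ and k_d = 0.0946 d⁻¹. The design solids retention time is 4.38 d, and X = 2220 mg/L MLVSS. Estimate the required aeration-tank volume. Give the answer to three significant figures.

V ≈ 3180 m³

Rearranging the biomass balance for a CMAS with decay, V = Y·Q·ΔS·θ_c / [X·(1+k_d θ_c)] = 0.598 × 1860 × (2050 − 3.04) × 4.38 / [2220 × (1 + 0.0946 × 4.38)] = 9.97×10^6 / 3140 = 3176 m³.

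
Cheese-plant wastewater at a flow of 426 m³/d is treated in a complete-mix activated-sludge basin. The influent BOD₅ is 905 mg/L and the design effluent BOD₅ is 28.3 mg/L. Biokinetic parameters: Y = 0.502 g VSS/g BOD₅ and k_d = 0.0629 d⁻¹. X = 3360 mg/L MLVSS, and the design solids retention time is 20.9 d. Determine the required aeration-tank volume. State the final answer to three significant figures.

From the SRT design equation V = Y Q (S₀−S) θ_c / [X (1 + k_d θ_c)] = 0.502 × 426 × (905 − 28.3) × 20.9 / [3360 × (1 + 0.0629 × 20.9)] = 3.92×10^6 / 7777 = 503.8 m³.

V ≈ 504 m³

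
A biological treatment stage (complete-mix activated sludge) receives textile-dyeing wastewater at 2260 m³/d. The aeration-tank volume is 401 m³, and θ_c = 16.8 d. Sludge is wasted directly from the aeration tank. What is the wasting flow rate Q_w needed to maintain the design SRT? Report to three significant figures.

Q_w ≈ 23.9 m³/d

With mixed-liquor wasting, θ_c = V/Q_w, so Q_w = V/θ_c = 401.0/16.8 = 23.87 m³/d.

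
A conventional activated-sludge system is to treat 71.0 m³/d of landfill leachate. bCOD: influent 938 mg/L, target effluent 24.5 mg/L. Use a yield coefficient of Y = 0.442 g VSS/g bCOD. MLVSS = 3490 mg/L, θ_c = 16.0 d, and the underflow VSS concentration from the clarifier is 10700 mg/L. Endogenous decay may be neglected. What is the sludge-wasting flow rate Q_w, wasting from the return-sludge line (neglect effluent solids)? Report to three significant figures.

Q_w ≈ 2.68 m³/d

Biomass mass balance (decay neglected): V·X = Y·Q·(S₀ − S)·θ_c, so V = 0.442 × 71.0 × (938 − 24.5) × 16.0 / 3490 = 131.4 m³.
Wasting from the return line (neglecting effluent solids): Q_w = V·X / (θ_c·X_r) = 131.4 × 3490 / (16.0 × 10700) = 2.679 m³/d.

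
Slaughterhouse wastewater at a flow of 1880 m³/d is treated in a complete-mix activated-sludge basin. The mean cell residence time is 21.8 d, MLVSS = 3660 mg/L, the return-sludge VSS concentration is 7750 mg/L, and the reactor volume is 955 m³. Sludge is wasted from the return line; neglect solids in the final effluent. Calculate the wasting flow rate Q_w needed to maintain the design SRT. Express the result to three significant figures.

θ_c = V·X/(Q_w·X_r) when wasting from the recycle, so Q_w = V·X/(θ_c·X_r) = 955.0 × 3660 / (21.8 × 7750) = 20.69 m³/d.

Q_w ≈ 20.7 m³/d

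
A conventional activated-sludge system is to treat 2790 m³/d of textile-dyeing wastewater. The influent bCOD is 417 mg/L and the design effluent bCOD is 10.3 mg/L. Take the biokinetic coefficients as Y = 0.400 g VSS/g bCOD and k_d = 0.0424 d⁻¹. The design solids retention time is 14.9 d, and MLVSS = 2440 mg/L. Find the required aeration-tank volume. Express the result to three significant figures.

V ≈ 1700 m³

Rearranging the biomass balance for a CMAS with decay, V = Y·Q·ΔS·θ_c / [X·(1+k_d θ_c)] = 0.400 × 2790 × (417 − 10.3) × 14.9 / [2440 × (1 + 0.0424 × 14.9)] = 6.76×10^6 / 3981 = 1699 m³.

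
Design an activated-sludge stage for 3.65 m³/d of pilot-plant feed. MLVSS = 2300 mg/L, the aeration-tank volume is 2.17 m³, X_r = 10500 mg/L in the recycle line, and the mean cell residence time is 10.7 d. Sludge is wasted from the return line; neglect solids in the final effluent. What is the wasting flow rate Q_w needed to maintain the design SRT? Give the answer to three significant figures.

Q_w ≈ 0.0444 m³/d

Q_w = (V·X)/(θ_c X_r) = 2.170 × 2300 / (10.7 × 10500) = 0.04442 m³/d.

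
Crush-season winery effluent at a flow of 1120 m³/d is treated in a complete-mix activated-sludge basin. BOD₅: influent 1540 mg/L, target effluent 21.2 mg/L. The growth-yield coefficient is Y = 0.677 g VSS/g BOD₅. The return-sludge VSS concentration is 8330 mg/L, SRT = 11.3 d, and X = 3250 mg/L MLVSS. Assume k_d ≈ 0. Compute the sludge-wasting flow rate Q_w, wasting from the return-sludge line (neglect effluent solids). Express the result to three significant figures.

Q_w ≈ 138 m³/d

V·X = Y·Q·ΔS·θ_c gives V = 0.677 × 1120 × (1540 − 21.2) × 11.3 / 3250 = 4004 m³.
Wasting from the return line (neglecting effluent solids): Q_w = V·X / (θ_c·X_r) = 4004 × 3250 / (11.3 × 8330) = 138.2 m³/d.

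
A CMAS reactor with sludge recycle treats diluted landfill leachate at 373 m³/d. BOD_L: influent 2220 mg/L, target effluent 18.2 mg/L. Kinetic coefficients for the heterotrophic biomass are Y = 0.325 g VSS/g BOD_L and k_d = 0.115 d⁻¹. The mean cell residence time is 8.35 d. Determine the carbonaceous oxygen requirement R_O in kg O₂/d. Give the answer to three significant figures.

The observed yield is Y_obs = Y/(1 + k_d·θ_c) = 0.325 / (1 + 0.115 × 8.35) = 0.325 / 1.960 = 0.1658 g VSS per g BOD_L removed.
Substrate removed = Q·(S₀ − S) = 373 m³/d × (2220 − 18.2) g/m³ = 8.21×10^5 g/d = 821.3 kg/d.
P_X = Y_obs·Q·(S₀ − S) = 0.1658 × 821.3 = 136.2 kg VSS/d.
R_O = Q·(S₀ − S) − 1.42·P_X = 821.3 − 1.42 × 136.2 = 627.9 kg O₂/d.

R_O ≈ 628 kg O₂/d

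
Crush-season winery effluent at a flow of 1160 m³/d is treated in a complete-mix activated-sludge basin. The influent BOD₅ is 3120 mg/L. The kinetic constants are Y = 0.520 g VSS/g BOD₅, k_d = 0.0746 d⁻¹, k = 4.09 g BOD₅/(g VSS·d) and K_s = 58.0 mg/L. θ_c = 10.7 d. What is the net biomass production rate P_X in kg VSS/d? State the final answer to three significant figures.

P_X ≈ 1040 kg VSS/d

For a completely mixed reactor with recycle the Lawrence–McCarty relation gives S = K_s·(1 + k_d·θ_c) / [θ_c·(Y·k − k_d) − 1] = 58.0 × (1 + 0.0746 × 10.7) / [10.7 × (0.520 × 4.09 − 0.0746) − 1] = 104.3 / 20.96 = 4.976 mg/L.
Y_obs = Y / (1 + k_d θ_c) = 0.520 / (1 + 0.0746 × 10.7) = 0.520 / 1.798 = 0.2892.
Mass of BOD₅ removed per day: Q(S₀ − S) = 1160 × 3115 g/m³ = 3613 kg/d.
So the net sludge growth is P_X = 0.2892 × 3613 = 1045 kg VSS/d.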